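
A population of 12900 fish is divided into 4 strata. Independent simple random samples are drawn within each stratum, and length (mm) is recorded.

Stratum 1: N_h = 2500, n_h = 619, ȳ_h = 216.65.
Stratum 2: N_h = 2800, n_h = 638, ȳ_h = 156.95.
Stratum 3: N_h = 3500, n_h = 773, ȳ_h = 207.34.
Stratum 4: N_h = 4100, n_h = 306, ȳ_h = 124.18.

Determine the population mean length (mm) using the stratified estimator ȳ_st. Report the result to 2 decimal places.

N = Σ N_h = 12900. Stratum weights W_h = N_h/N.
ȳ_st = (2500·216.65 + 2800·156.95 + 3500·207.34 + 4100·124.18) / 12900 = 171.7762

ȳ_st ≈ 171.78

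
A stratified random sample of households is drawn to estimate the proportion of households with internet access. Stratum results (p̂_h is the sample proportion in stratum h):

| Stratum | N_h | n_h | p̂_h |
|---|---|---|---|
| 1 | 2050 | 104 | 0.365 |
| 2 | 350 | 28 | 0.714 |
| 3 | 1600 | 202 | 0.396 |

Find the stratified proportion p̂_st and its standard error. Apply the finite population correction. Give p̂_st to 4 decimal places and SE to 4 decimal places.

p̂_st ≈ 0.4079, SE ≈ 0.0279

N = 4000; stratum weights W_h = N_h/N.
p̂_st = Σ W_h p̂_h = (2050·0.365 + 350·0.714 + 1600·0.396)/4000 = 0.40794
V̂(p̂_st) = Σ W_h² (1 − n_h/N_h) p̂_h(1−p̂_h)/(n_h−1):
  stratum 1: (2050/4000)²·(1 − 104/2050)·0.365·0.635/103 = 0.000561056
  stratum 2: (350/4000)²·(1 − 28/350)·0.714·0.286/27 = 5.32727e-05
  stratum 3: (1600/4000)²·(1 − 202/1600)·0.396·0.604/201 = 0.000166358
V̂(p̂_st) = 0.000780686; SE = √V̂ = 0.0279408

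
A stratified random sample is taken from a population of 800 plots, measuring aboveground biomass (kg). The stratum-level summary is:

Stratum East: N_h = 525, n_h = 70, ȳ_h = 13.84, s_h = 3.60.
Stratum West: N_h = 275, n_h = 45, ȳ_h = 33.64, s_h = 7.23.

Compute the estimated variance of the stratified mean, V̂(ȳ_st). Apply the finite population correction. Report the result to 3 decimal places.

V̂(ȳ_st) = Σ W_h² (1 − n_h/N_h) s_h²/n_h, with W_h = N_h/N and N = 800:
  stratum East: (525/800)²·(1 − 70/525)·3.60²/70 = 0.0691031
  stratum West: (275/800)²·(1 − 45/275)·7.23²/45 = 0.114801
V̂(ȳ_st) = 0.183904

V̂(ȳ_st) ≈ 0.184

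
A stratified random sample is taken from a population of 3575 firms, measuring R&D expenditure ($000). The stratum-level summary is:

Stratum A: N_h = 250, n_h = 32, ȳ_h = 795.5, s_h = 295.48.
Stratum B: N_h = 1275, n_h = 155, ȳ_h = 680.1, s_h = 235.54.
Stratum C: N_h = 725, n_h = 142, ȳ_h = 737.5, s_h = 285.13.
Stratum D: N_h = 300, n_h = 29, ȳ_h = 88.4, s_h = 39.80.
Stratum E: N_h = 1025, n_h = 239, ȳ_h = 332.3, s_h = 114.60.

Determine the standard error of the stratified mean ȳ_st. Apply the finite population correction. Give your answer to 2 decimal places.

SE(ȳ_st) ≈ 8.62

V̂(ȳ_st) = Σ W_h² (1 − n_h/N_h) s_h²/n_h, with W_h = N_h/N and N = 3575:
  stratum A: (250/3575)²·(1 − 32/250)·295.48²/32 = 11.6346
  stratum B: (1275/3575)²·(1 − 155/1275)·235.54²/155 = 39.9921
  stratum C: (725/3575)²·(1 − 142/725)·285.13²/142 = 18.9344
  stratum D: (300/3575)²·(1 − 29/300)·39.80²/29 = 0.347461
  stratum E: (1025/3575)²·(1 − 239/1025)·114.60²/239 = 3.4639
V̂(ȳ_st) = 74.3724
SE(ȳ_st) = √74.3724 = 8.62394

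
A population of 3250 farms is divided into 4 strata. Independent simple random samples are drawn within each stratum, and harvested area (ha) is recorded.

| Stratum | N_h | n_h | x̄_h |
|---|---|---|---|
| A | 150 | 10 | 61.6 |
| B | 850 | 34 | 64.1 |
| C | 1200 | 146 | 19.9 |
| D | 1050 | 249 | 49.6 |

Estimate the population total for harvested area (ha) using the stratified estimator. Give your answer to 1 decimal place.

τ̂_st ≈ 139685.0

τ̂_st = Σ N_h x̄_h = 150·61.6 + 850·64.1 + 1200·19.9 + 1050·49.6 = 139685.0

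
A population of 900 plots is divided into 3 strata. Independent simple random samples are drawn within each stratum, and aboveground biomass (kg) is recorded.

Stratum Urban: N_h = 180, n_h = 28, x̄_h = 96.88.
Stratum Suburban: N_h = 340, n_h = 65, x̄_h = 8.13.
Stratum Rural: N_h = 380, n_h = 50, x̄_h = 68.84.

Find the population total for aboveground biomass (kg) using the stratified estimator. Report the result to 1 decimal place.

τ̂_st = Σ N_h x̄_h = 180·96.88 + 340·8.13 + 380·68.84 = 46361.8

τ̂_st ≈ 46361.8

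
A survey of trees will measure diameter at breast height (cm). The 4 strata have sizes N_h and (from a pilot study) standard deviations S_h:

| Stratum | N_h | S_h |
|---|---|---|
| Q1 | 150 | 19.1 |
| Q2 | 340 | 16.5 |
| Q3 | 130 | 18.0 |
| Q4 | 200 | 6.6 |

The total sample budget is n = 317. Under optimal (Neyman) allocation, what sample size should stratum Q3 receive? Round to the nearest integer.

61

Neyman allocation: n_h = n · N_h S_h / Σ N_i S_i, with n = 317.
  stratum Q1: N_h·S_h = 150·19.1 = 2865.00
  stratum Q2: N_h·S_h = 340·16.5 = 5610.00
  stratum Q3: N_h·S_h = 130·18.0 = 2340.00
  stratum Q4: N_h·S_h = 200·6.6 = 1320.00
Σ N_h S_h = 12135.00
n for stratum Q3 = 317·2340.00/12135.00 = 61.127 → 61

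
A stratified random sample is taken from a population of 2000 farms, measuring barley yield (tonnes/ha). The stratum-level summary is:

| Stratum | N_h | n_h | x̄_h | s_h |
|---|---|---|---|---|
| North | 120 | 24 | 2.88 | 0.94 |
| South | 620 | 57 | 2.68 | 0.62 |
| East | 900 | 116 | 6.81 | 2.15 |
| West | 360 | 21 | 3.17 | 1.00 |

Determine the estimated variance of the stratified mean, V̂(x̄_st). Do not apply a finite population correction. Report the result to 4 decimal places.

V̂(x̄_st) ≈ 0.0104

V̂(x̄_st) = Σ W_h² s_h²/n_h, with W_h = N_h/N and N = 2000:
  stratum North: (120/2000)²·0.94²/24 = 0.00013254
  stratum South: (620/2000)²·0.62²/57 = 0.000648085
  stratum East: (900/2000)²·2.15²/116 = 0.00806945
  stratum West: (360/2000)²·1.00²/21 = 0.00154286
V̂(x̄_st) = 0.0103929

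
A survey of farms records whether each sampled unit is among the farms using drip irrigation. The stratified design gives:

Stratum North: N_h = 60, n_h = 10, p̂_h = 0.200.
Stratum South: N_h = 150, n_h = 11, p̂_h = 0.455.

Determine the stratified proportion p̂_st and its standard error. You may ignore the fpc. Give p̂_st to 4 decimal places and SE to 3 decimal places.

N = 210; stratum weights W_h = N_h/N.
p̂_st = Σ W_h p̂_h = (60·0.200 + 150·0.455)/210 = 0.38214
V̂(p̂_st) = Σ W_h² p̂_h(1−p̂_h)/(n_h−1):
  stratum North: (60/210)²·0.200·0.800/9 = 0.00145125
  stratum South: (150/210)²·0.455·0.545/10 = 0.0126518
V̂(p̂_st) = 0.014103; SE = √V̂ = 0.118756

p̂_st ≈ 0.3821, SE ≈ 0.119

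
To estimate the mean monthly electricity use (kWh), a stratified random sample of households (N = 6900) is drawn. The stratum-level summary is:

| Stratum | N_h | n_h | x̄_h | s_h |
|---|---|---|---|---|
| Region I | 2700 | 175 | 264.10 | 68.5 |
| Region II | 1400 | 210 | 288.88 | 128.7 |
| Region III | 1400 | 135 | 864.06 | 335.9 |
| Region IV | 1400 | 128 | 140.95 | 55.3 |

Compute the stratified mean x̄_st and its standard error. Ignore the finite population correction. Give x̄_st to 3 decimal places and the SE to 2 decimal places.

x̄_st ≈ 365.872, SE ≈ 6.54

x̄_st = Σ W_h x̄_h = (2700·264.10 + 1400·288.88 + 1400·864.06 + 1400·140.95)/6900 = 365.87188
V̂(x̄_st) = Σ W_h² s_h²/n_h, with W_h = N_h/N and N = 6900:
  stratum Region I: (2700/6900)²·68.5²/175 = 4.10556
  stratum Region II: (1400/6900)²·128.7²/210 = 3.2471
  stratum Region III: (1400/6900)²·335.9²/135 = 34.4068
  stratum Region IV: (1400/6900)²·55.3²/128 = 0.983554
V̂(x̄_st) = 42.743
SE(x̄_st) = √42.743 = 6.53781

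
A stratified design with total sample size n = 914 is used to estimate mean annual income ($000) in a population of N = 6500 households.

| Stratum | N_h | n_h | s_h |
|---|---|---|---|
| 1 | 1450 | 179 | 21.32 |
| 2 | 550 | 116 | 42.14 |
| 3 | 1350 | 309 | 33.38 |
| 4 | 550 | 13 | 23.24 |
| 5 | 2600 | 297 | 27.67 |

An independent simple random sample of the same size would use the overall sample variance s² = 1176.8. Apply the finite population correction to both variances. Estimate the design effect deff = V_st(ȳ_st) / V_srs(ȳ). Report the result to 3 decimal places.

V̂(ȳ_st) = Σ W_h² (1 − n_h/N_h) s_h²/n_h, with W_h = N_h/N and N = 6500:
  stratum 1: (1450/6500)²·(1 − 179/1450)·21.32²/179 = 0.110766
  stratum 2: (550/6500)²·(1 − 116/550)·42.14²/116 = 0.0864882
  stratum 3: (1350/6500)²·(1 − 309/1350)·33.38²/309 = 0.119942
  stratum 4: (550/6500)²·(1 − 13/550)·23.24²/13 = 0.290428
  stratum 5: (2600/6500)²·(1 − 297/2600)·27.67²/297 = 0.365344
V_st = 0.97297
V_srs = (1 − 914/6500)·1176.8/914 = 1.10648
deff = V_st / V_srs = 0.97297/1.10648 = 0.8793

deff ≈ 0.879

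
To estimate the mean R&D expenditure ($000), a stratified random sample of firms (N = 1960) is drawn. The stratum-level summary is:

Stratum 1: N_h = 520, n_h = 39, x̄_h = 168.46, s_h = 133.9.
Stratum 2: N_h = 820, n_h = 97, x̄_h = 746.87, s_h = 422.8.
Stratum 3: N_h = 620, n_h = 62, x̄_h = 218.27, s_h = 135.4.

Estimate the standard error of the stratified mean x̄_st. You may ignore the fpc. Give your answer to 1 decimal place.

V̂(x̄_st) = Σ W_h² s_h²/n_h, with W_h = N_h/N and N = 1960:
  stratum 1: (520/1960)²·133.9²/39 = 32.3587
  stratum 2: (820/1960)²·422.8²/97 = 322.562
  stratum 3: (620/1960)²·135.4²/62 = 29.5881
V̂(x̄_st) = 384.509
SE(x̄_st) = √384.509 = 19.6089

SE(x̄_st) ≈ 19.6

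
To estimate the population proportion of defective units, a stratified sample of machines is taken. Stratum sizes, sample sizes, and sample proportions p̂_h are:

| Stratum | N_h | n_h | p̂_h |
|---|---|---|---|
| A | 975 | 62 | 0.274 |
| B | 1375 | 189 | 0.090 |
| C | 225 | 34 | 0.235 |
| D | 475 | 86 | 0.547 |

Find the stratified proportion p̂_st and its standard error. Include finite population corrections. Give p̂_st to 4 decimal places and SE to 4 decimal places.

N = 3050; stratum weights W_h = N_h/N.
p̂_st = Σ W_h p̂_h = (975·0.274 + 1375·0.090 + 225·0.235 + 475·0.547)/3050 = 0.23069
V̂(p̂_st) = Σ W_h² (1 − n_h/N_h) p̂_h(1−p̂_h)/(n_h−1):
  stratum A: (975/3050)²·(1 − 62/975)·0.274·0.726/61 = 0.000312056
  stratum B: (1375/3050)²·(1 − 189/1375)·0.090·0.910/188 = 7.63684e-05
  stratum C: (225/3050)²·(1 − 34/225)·0.235·0.765/33 = 2.5167e-05
  stratum D: (475/3050)²·(1 − 86/475)·0.547·0.453/85 = 5.79042e-05
V̂(p̂_st) = 0.000471496; SE = √V̂ = 0.021714

p̂_st ≈ 0.2307, SE ≈ 0.0217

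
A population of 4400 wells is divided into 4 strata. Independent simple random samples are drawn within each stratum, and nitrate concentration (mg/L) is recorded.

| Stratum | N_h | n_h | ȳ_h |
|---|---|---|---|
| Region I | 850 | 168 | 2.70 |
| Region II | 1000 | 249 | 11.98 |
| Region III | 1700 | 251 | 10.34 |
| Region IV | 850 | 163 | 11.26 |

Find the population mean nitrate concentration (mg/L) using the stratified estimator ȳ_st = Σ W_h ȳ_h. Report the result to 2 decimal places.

ȳ_st ≈ 9.41

N = Σ N_h = 4400. Stratum weights W_h = N_h/N.
ȳ_st = (850·2.70 + 1000·11.98 + 1700·10.34 + 850·11.26) / 4400 = 9.4145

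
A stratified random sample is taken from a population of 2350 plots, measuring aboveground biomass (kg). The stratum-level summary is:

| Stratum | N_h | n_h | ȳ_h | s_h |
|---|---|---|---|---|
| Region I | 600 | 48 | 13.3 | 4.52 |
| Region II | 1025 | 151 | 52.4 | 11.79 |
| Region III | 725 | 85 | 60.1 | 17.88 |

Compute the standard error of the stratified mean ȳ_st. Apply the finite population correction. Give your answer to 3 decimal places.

V̂(ȳ_st) = Σ W_h² (1 − n_h/N_h) s_h²/n_h, with W_h = N_h/N and N = 2350:
  stratum Region I: (600/2350)²·(1 − 48/600)·4.52²/48 = 0.0255264
  stratum Region II: (1025/2350)²·(1 − 151/1025)·11.79²/151 = 0.149331
  stratum Region III: (725/2350)²·(1 − 85/725)·17.88²/85 = 0.316008
V̂(ȳ_st) = 0.490866
SE(ȳ_st) = √0.490866 = 0.700618

SE(ȳ_st) ≈ 0.701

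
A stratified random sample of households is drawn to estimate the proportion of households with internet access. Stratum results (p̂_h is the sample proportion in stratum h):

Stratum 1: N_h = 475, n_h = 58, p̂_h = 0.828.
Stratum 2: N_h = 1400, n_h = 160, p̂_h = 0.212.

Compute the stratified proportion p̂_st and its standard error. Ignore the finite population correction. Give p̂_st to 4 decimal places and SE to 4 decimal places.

p̂_st ≈ 0.3681, SE ≈ 0.0273

N = 1875; stratum weights W_h = N_h/N.
p̂_st = Σ W_h p̂_h = (475·0.828 + 1400·0.212)/1875 = 0.36805
V̂(p̂_st) = Σ W_h² p̂_h(1−p̂_h)/(n_h−1):
  stratum 1: (475/1875)²·0.828·0.172/57 = 0.00016035
  stratum 2: (1400/1875)²·0.212·0.788/159 = 0.000585758
V̂(p̂_st) = 0.000746108; SE = √V̂ = 0.027315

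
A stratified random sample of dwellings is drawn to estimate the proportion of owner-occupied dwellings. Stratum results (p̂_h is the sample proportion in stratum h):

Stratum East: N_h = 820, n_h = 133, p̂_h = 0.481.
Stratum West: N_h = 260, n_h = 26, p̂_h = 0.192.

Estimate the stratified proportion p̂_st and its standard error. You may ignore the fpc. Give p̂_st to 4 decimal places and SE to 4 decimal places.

N = 1080; stratum weights W_h = N_h/N.
p̂_st = Σ W_h p̂_h = (820·0.481 + 260·0.192)/1080 = 0.41143
V̂(p̂_st) = Σ W_h² p̂_h(1−p̂_h)/(n_h−1):
  stratum East: (820/1080)²·0.481·0.519/132 = 0.00109023
  stratum West: (260/1080)²·0.192·0.808/25 = 0.000359643
V̂(p̂_st) = 0.00144987; SE = √V̂ = 0.0380772

p̂_st ≈ 0.4114, SE ≈ 0.0381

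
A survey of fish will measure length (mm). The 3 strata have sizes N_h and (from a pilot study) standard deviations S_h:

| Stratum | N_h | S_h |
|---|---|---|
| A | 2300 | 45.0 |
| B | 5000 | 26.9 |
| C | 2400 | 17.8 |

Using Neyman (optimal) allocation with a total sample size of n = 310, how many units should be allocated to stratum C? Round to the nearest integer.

Neyman allocation: n_h = n · N_h S_h / Σ N_i S_i, with n = 310.
  stratum A: N_h·S_h = 2300·45.0 = 103500.00
  stratum B: N_h·S_h = 5000·26.9 = 134500.00
  stratum C: N_h·S_h = 2400·17.8 = 42720.00
Σ N_h S_h = 280720.00
n for stratum C = 310·42720.00/280720.00 = 47.176 → 47

47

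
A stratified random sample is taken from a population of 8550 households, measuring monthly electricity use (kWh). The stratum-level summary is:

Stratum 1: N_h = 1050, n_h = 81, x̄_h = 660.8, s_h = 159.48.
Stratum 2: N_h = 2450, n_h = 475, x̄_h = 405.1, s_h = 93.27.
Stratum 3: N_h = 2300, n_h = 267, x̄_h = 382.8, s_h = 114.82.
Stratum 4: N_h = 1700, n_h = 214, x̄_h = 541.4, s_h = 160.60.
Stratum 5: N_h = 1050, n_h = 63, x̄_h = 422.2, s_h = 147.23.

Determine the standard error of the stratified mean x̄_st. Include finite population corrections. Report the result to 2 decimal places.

SE(x̄_st) ≈ 4.22

V̂(x̄_st) = Σ W_h² (1 − n_h/N_h) s_h²/n_h, with W_h = N_h/N and N = 8550:
  stratum 1: (1050/8550)²·(1 − 81/1050)·159.48²/81 = 4.37027
  stratum 2: (2450/8550)²·(1 − 475/2450)·93.27²/475 = 1.21225
  stratum 3: (2300/8550)²·(1 − 267/2300)·114.82²/267 = 3.15832
  stratum 4: (1700/8550)²·(1 − 214/1700)·160.60²/214 = 4.16498
  stratum 5: (1050/8550)²·(1 − 63/1050)·147.23²/63 = 4.87783
V̂(x̄_st) = 17.7836
SE(x̄_st) = √17.7836 = 4.21707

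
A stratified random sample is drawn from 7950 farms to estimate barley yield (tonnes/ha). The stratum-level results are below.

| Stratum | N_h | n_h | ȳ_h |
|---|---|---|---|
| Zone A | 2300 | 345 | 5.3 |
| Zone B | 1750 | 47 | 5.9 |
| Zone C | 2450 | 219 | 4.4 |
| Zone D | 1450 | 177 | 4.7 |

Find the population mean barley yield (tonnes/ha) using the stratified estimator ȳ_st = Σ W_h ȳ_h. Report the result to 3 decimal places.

ȳ_st ≈ 5.045

N = Σ N_h = 7950. Stratum weights W_h = N_h/N.
ȳ_st = (2300·5.3 + 1750·5.9 + 2450·4.4 + 1450·4.7) / 7950 = 5.04528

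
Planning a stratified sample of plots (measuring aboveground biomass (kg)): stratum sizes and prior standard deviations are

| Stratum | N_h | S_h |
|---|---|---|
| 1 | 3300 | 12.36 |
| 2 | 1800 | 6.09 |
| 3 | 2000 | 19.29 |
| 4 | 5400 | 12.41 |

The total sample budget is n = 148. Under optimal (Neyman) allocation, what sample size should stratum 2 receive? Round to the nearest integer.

10

Neyman allocation: n_h = n · N_h S_h / Σ N_i S_i, with n = 148.
  stratum 1: N_h·S_h = 3300·12.36 = 40788.00
  stratum 2: N_h·S_h = 1800·6.09 = 10962.00
  stratum 3: N_h·S_h = 2000·19.29 = 38580.00
  stratum 4: N_h·S_h = 5400·12.41 = 67014.00
Σ N_h S_h = 157344.00
n for stratum 2 = 148·10962.00/157344.00 = 10.311 → 10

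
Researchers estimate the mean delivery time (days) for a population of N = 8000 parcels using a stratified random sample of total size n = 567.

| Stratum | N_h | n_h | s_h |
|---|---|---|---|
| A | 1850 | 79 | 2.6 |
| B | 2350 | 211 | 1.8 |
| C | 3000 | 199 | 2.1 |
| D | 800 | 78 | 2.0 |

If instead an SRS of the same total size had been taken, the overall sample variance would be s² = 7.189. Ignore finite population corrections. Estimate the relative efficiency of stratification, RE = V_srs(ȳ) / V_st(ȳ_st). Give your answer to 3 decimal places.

RE ≈ 1.330

V̂(ȳ_st) = Σ W_h² s_h²/n_h, with W_h = N_h/N and N = 8000:
  stratum A: (1850/8000)²·2.6²/79 = 0.00457597
  stratum B: (2350/8000)²·1.8²/211 = 0.00132501
  stratum C: (3000/8000)²·2.1²/199 = 0.00311636
  stratum D: (800/8000)²·2.0²/78 = 0.000512821
V_st = 0.00953016
V_srs = s²/n = 7.189/567 = 0.012679
Relative efficiency = V_srs / V_st = 0.012679/0.00953016 = 1.3304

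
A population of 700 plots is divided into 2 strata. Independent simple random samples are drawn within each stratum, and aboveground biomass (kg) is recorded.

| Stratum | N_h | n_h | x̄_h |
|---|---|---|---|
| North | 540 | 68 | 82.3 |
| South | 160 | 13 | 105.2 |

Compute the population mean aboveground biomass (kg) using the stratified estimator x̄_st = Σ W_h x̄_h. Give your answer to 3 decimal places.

N = Σ N_h = 700. Stratum weights W_h = N_h/N.
x̄_st = (540·82.3 + 160·105.2) / 700 = 87.53429

x̄_st ≈ 87.534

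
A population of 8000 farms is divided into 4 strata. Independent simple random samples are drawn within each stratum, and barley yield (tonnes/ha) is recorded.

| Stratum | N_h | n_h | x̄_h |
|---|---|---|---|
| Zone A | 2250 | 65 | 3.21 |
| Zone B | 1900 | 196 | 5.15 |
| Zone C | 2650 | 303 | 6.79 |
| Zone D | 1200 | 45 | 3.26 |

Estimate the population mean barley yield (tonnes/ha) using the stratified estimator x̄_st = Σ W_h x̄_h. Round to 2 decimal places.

x̄_st ≈ 4.86

N = Σ N_h = 8000. Stratum weights W_h = N_h/N.
x̄_st = (2250·3.21 + 1900·5.15 + 2650·6.79 + 1200·3.26) / 8000 = 4.8641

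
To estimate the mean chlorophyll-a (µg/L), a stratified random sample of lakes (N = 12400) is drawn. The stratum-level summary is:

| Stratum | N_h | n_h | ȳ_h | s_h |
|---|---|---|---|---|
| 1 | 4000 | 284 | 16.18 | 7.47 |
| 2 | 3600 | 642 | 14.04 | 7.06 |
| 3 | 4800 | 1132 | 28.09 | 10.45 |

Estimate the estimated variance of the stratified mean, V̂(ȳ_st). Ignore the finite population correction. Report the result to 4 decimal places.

V̂(ȳ_st) = Σ W_h² s_h²/n_h, with W_h = N_h/N and N = 12400:
  stratum 1: (4000/12400)²·7.47²/284 = 0.0204456
  stratum 2: (3600/12400)²·7.06²/642 = 0.00654389
  stratum 3: (4800/12400)²·10.45²/1132 = 0.0144552
V̂(ȳ_st) = 0.0414447

V̂(ȳ_st) ≈ 0.0414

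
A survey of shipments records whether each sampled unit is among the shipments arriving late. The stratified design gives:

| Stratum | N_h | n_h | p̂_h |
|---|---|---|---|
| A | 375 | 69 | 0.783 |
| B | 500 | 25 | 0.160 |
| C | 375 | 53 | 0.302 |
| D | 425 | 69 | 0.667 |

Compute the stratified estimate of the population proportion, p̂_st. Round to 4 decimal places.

p̂_st ≈ 0.4599

N = 1675; stratum weights W_h = N_h/N.
p̂_st = Σ W_h p̂_h = (375·0.783 + 500·0.160 + 375·0.302 + 425·0.667)/1675 = 0.45991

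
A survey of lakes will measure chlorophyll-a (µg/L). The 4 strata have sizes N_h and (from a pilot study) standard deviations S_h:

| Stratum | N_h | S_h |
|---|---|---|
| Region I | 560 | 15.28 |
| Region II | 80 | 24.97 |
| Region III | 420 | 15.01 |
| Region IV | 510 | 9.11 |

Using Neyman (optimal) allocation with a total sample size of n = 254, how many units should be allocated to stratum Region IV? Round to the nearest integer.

Neyman allocation: n_h = n · N_h S_h / Σ N_i S_i, with n = 254.
  stratum Region I: N_h·S_h = 560·15.28 = 8556.80
  stratum Region II: N_h·S_h = 80·24.97 = 1997.60
  stratum Region III: N_h·S_h = 420·15.01 = 6304.20
  stratum Region IV: N_h·S_h = 510·9.11 = 4646.10
Σ N_h S_h = 21504.70
n for stratum Region IV = 254·4646.10/21504.70 = 54.877 → 55

55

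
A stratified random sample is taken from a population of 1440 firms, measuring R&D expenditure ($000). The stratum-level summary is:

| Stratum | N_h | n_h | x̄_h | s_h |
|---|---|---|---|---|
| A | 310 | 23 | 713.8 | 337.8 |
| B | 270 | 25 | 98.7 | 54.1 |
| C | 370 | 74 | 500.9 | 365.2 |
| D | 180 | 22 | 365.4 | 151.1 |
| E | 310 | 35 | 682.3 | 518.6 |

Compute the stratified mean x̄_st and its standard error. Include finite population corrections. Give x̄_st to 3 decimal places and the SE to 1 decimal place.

x̄_st = Σ W_h x̄_h = (310·713.8 + 270·98.7 + 370·500.9 + 180·365.4 + 310·682.3)/1440 = 493.43403
V̂(x̄_st) = Σ W_h² (1 − n_h/N_h) s_h²/n_h, with W_h = N_h/N and N = 1440:
  stratum A: (310/1440)²·(1 − 23/310)·337.8²/23 = 212.868
  stratum B: (270/1440)²·(1 − 25/270)·54.1²/25 = 3.73473
  stratum C: (370/1440)²·(1 − 74/370)·365.2²/74 = 95.1915
  stratum D: (180/1440)²·(1 − 22/180)·151.1²/22 = 14.2335
  stratum E: (310/1440)²·(1 − 35/310)·518.6²/35 = 315.912
V̂(x̄_st) = 641.94
SE(x̄_st) = √641.94 = 25.3365

x̄_st ≈ 493.434, SE ≈ 25.3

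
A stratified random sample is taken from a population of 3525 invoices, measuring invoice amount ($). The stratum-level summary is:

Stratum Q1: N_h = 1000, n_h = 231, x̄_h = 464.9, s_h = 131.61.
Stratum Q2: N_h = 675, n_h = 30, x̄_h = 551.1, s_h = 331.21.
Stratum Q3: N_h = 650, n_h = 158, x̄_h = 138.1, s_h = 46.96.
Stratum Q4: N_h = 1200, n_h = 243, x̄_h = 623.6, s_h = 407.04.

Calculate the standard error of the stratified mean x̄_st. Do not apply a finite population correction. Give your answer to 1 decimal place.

V̂(x̄_st) = Σ W_h² s_h²/n_h, with W_h = N_h/N and N = 3525:
  stratum Q1: (1000/3525)²·131.61²/231 = 6.03459
  stratum Q2: (675/3525)²·331.21²/30 = 134.083
  stratum Q3: (650/3525)²·46.96²/158 = 0.474578
  stratum Q4: (1200/3525)²·407.04²/243 = 79.0155
V̂(x̄_st) = 219.608
SE(x̄_st) = √219.608 = 14.8192

SE(x̄_st) ≈ 14.8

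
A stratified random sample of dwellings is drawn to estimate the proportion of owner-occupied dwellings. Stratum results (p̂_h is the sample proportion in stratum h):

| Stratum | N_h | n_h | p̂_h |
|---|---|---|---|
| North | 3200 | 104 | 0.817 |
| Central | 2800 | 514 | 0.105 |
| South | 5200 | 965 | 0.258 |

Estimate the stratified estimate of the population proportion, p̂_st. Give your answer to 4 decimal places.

N = 11200; stratum weights W_h = N_h/N.
p̂_st = Σ W_h p̂_h = (3200·0.817 + 2800·0.105 + 5200·0.258)/11200 = 0.37946

p̂_st ≈ 0.3795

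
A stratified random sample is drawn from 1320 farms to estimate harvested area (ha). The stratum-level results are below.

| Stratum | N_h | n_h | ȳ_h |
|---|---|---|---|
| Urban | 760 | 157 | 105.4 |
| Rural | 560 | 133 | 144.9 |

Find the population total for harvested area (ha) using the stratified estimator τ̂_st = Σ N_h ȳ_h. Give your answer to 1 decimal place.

τ̂_st = Σ N_h ȳ_h = 760·105.4 + 560·144.9 = 161248.0

τ̂_st ≈ 161248.0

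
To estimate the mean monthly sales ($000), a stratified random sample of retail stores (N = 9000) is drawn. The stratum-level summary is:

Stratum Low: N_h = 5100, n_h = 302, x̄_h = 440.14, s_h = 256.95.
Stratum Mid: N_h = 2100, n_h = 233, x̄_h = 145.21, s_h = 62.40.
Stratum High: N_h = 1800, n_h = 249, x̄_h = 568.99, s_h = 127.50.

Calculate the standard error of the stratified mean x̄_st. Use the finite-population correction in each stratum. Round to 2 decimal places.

SE(x̄_st) ≈ 8.31

V̂(x̄_st) = Σ W_h² (1 − n_h/N_h) s_h²/n_h, with W_h = N_h/N and N = 9000:
  stratum Low: (5100/9000)²·(1 − 302/5100)·256.95²/302 = 66.0444
  stratum Mid: (2100/9000)²·(1 − 233/2100)·62.40²/233 = 0.808894
  stratum High: (1800/9000)²·(1 − 249/1800)·127.50²/249 = 2.2502
V̂(x̄_st) = 69.1034
SE(x̄_st) = √69.1034 = 8.31285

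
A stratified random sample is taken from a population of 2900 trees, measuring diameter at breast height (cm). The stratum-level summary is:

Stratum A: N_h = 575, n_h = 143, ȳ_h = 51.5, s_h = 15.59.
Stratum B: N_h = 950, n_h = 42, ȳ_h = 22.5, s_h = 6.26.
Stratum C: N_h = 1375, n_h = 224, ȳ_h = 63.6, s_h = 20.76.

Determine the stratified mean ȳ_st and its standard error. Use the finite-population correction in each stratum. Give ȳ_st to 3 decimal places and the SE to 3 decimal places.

ȳ_st ≈ 47.737, SE ≈ 0.713

ȳ_st = Σ W_h ȳ_h = (575·51.5 + 950·22.5 + 1375·63.6)/2900 = 47.73707
V̂(ȳ_st) = Σ W_h² (1 − n_h/N_h) s_h²/n_h, with W_h = N_h/N and N = 2900:
  stratum A: (575/2900)²·(1 − 143/575)·15.59²/143 = 0.0502009
  stratum B: (950/2900)²·(1 − 42/950)·6.26²/42 = 0.0957002
  stratum C: (1375/2900)²·(1 − 224/1375)·20.76²/224 = 0.362067
V̂(ȳ_st) = 0.507968
SE(ȳ_st) = √0.507968 = 0.712719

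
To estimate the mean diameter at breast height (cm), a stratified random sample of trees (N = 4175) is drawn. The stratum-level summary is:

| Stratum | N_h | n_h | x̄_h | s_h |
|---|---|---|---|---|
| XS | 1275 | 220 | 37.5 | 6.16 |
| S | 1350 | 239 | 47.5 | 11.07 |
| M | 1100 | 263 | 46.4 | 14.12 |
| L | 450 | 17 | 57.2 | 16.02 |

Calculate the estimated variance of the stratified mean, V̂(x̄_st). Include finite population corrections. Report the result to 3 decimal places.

V̂(x̄_st) = Σ W_h² (1 − n_h/N_h) s_h²/n_h, with W_h = N_h/N and N = 4175:
  stratum XS: (1275/4175)²·(1 − 220/1275)·6.16²/220 = 0.0133103
  stratum S: (1350/4175)²·(1 − 239/1350)·11.07²/239 = 0.0441197
  stratum M: (1100/4175)²·(1 − 263/1100)·14.12²/263 = 0.0400423
  stratum L: (450/4175)²·(1 − 17/450)·16.02²/17 = 0.168758
V̂(x̄_st) = 0.26623

V̂(x̄_st) ≈ 0.266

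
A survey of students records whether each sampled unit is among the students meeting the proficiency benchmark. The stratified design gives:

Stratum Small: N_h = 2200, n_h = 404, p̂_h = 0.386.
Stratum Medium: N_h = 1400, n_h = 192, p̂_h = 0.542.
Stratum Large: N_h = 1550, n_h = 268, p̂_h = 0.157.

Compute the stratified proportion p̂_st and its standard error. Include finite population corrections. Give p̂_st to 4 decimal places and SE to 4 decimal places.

p̂_st ≈ 0.3595, SE ≈ 0.0144

N = 5150; stratum weights W_h = N_h/N.
p̂_st = Σ W_h p̂_h = (2200·0.386 + 1400·0.542 + 1550·0.157)/5150 = 0.35949
V̂(p̂_st) = Σ W_h² (1 − n_h/N_h) p̂_h(1−p̂_h)/(n_h−1):
  stratum Small: (2200/5150)²·(1 − 404/2200)·0.386·0.614/403 = 8.76123e-05
  stratum Medium: (1400/5150)²·(1 − 192/1400)·0.542·0.458/191 = 8.28728e-05
  stratum Large: (1550/5150)²·(1 − 268/1550)·0.157·0.843/267 = 3.71382e-05
V̂(p̂_st) = 0.000207623; SE = √V̂ = 0.0144091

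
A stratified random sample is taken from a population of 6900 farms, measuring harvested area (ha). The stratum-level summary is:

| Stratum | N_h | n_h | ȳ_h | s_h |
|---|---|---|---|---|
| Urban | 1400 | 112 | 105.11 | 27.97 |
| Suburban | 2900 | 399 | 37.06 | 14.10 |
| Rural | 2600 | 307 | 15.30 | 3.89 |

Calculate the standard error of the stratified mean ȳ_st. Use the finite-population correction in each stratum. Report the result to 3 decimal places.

SE(ȳ_st) ≈ 0.589

V̂(ȳ_st) = Σ W_h² (1 − n_h/N_h) s_h²/n_h, with W_h = N_h/N and N = 6900:
  stratum Urban: (1400/6900)²·(1 − 112/1400)·27.97²/112 = 0.264553
  stratum Suburban: (2900/6900)²·(1 − 399/2900)·14.10²/399 = 0.0759065
  stratum Rural: (2600/6900)²·(1 − 307/2600)·3.89²/307 = 0.0061722
V̂(ȳ_st) = 0.346632
SE(ȳ_st) = √0.346632 = 0.588754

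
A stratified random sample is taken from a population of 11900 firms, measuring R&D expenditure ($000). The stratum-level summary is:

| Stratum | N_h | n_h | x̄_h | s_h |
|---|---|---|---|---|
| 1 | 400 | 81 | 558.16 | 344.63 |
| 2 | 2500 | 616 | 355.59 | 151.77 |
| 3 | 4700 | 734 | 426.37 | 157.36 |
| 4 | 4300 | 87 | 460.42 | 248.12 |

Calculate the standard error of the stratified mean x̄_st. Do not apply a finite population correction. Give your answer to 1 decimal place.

V̂(x̄_st) = Σ W_h² s_h²/n_h, with W_h = N_h/N and N = 11900:
  stratum 1: (400/11900)²·344.63²/81 = 1.65671
  stratum 2: (2500/11900)²·151.77²/616 = 1.65035
  stratum 3: (4700/11900)²·157.36²/734 = 5.26253
  stratum 4: (4300/11900)²·248.12²/87 = 92.3947
V̂(x̄_st) = 100.964
SE(x̄_st) = √100.964 = 10.0481

SE(x̄_st) ≈ 10.0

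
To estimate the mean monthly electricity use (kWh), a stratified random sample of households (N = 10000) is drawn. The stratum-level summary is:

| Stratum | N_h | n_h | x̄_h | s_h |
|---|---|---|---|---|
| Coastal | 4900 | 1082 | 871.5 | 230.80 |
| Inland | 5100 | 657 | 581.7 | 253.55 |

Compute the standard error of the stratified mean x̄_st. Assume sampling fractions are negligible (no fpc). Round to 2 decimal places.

V̂(x̄_st) = Σ W_h² s_h²/n_h, with W_h = N_h/N and N = 10000:
  stratum Coastal: (4900/10000)²·230.80²/1082 = 11.8205
  stratum Inland: (5100/10000)²·253.55²/657 = 25.4508
V̂(x̄_st) = 37.2714
SE(x̄_st) = √37.2714 = 6.10503

SE(x̄_st) ≈ 6.11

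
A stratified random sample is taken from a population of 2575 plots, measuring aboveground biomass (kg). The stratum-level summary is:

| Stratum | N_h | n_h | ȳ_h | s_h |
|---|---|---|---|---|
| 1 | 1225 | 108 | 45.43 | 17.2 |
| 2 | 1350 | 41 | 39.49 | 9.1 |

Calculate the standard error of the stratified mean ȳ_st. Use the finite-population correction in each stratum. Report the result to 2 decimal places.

V̂(ȳ_st) = Σ W_h² (1 − n_h/N_h) s_h²/n_h, with W_h = N_h/N and N = 2575:
  stratum 1: (1225/2575)²·(1 − 108/1225)·17.2²/108 = 0.565286
  stratum 2: (1350/2575)²·(1 − 41/1350)·9.1²/41 = 0.538292
V̂(ȳ_st) = 1.10358
SE(ȳ_st) = √1.10358 = 1.05051

SE(ȳ_st) ≈ 1.05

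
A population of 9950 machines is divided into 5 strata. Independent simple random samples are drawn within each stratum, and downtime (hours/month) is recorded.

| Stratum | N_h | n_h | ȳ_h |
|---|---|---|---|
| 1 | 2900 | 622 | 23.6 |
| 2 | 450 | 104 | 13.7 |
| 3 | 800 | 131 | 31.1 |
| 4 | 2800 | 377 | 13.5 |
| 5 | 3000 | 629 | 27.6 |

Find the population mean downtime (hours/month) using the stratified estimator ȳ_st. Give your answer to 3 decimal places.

N = Σ N_h = 9950. Stratum weights W_h = N_h/N.
ȳ_st = (2900·23.6 + 450·13.7 + 800·31.1 + 2800·13.5 + 3000·27.6) / 9950 = 22.11910

ȳ_st ≈ 22.119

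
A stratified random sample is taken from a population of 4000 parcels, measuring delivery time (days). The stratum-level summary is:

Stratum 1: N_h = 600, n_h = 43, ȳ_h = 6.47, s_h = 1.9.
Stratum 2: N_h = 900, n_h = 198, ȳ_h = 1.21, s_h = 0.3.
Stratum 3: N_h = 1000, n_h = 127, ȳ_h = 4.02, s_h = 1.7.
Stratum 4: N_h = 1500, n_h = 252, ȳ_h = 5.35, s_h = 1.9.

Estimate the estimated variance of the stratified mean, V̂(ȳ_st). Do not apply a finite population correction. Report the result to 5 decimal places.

V̂(ȳ_st) = Σ W_h² s_h²/n_h, with W_h = N_h/N and N = 4000:
  stratum 1: (600/4000)²·1.9²/43 = 0.00188895
  stratum 2: (900/4000)²·0.3²/198 = 2.30114e-05
  stratum 3: (1000/4000)²·1.7²/127 = 0.00142224
  stratum 4: (1500/4000)²·1.9²/252 = 0.00201451
V̂(ȳ_st) = 0.00534872

V̂(ȳ_st) ≈ 0.00535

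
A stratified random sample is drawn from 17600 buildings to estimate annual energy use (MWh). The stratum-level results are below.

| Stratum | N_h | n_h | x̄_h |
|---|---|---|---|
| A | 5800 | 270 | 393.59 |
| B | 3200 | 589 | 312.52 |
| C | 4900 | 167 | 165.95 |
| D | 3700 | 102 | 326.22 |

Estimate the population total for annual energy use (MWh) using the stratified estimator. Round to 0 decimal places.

τ̂_st = Σ N_h x̄_h = 5800·393.59 + 3200·312.52 + 4900·165.95 + 3700·326.22 = 5303055

τ̂_st ≈ 5303055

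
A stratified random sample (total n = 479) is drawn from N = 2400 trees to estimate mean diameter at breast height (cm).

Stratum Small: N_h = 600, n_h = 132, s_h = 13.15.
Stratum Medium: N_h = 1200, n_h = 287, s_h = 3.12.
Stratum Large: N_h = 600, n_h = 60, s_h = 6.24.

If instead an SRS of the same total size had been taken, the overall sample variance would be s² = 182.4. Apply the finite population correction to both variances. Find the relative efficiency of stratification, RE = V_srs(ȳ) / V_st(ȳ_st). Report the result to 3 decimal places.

RE ≈ 2.853

V̂(ȳ_st) = Σ W_h² (1 − n_h/N_h) s_h²/n_h, with W_h = N_h/N and N = 2400:
  stratum Small: (600/2400)²·(1 − 132/600)·13.15²/132 = 0.0638634
  stratum Medium: (1200/2400)²·(1 − 287/1200)·3.12²/287 = 0.00645144
  stratum Large: (600/2400)²·(1 − 60/600)·6.24²/60 = 0.036504
V_st = 0.106819
V_srs = (1 − 479/2400)·182.4/479 = 0.304793
Relative efficiency = V_srs / V_st = 0.304793/0.106819 = 2.8534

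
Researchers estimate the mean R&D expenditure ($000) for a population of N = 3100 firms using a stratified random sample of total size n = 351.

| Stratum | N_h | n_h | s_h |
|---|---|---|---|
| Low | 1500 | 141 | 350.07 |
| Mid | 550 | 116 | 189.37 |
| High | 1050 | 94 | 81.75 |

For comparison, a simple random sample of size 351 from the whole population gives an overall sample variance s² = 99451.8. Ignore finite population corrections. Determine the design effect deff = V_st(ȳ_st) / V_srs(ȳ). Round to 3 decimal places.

deff ≈ 0.781

V̂(ȳ_st) = Σ W_h² s_h²/n_h, with W_h = N_h/N and N = 3100:
  stratum Low: (1500/3100)²·350.07²/141 = 203.493
  stratum Mid: (550/3100)²·189.37²/116 = 9.7312
  stratum High: (1050/3100)²·81.75²/94 = 8.15648
V_st = 221.381
V_srs = s²/n = 99451.8/351 = 283.338
deff = V_st / V_srs = 221.381/283.338 = 0.7813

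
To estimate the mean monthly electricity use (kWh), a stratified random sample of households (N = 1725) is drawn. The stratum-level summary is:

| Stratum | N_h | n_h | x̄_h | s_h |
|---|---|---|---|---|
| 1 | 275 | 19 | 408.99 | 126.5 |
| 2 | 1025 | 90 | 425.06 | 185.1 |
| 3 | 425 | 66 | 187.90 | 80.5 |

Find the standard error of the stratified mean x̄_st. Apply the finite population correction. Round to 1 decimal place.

V̂(x̄_st) = Σ W_h² (1 − n_h/N_h) s_h²/n_h, with W_h = N_h/N and N = 1725:
  stratum 1: (275/1725)²·(1 − 19/275)·126.5²/19 = 19.9261
  stratum 2: (1025/1725)²·(1 − 90/1025)·185.1²/90 = 122.61
  stratum 3: (425/1725)²·(1 − 66/425)·80.5²/66 = 5.03446
V̂(x̄_st) = 147.571
SE(x̄_st) = √147.571 = 12.1479

SE(x̄_st) ≈ 12.1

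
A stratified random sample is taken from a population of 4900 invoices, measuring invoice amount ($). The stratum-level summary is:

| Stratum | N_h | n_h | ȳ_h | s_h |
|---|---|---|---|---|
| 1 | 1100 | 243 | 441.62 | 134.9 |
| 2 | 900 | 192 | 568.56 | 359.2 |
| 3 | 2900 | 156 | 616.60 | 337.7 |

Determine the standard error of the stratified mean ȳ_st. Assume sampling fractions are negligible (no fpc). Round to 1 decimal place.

V̂(ȳ_st) = Σ W_h² s_h²/n_h, with W_h = N_h/N and N = 4900:
  stratum 1: (1100/4900)²·134.9²/243 = 3.77408
  stratum 2: (900/4900)²·359.2²/192 = 22.6707
  stratum 3: (2900/4900)²·337.7²/156 = 256.06
V̂(ȳ_st) = 282.505
SE(ȳ_st) = √282.505 = 16.8079

SE(ȳ_st) ≈ 16.8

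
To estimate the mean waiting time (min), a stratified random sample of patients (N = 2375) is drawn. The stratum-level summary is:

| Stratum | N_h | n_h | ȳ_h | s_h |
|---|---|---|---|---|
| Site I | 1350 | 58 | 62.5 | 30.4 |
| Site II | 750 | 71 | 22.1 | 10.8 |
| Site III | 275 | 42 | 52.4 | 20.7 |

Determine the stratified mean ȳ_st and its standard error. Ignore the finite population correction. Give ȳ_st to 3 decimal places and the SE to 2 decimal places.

ȳ_st = Σ W_h ȳ_h = (1350·62.5 + 750·22.1 + 275·52.4)/2375 = 48.57263
V̂(ȳ_st) = Σ W_h² s_h²/n_h, with W_h = N_h/N and N = 2375:
  stratum Site I: (1350/2375)²·30.4²/58 = 5.14825
  stratum Site II: (750/2375)²·10.8²/71 = 0.163827
  stratum Site III: (275/2375)²·20.7²/42 = 0.136782
V̂(ȳ_st) = 5.44886
SE(ȳ_st) = √5.44886 = 2.33428

ȳ_st ≈ 48.573, SE ≈ 2.33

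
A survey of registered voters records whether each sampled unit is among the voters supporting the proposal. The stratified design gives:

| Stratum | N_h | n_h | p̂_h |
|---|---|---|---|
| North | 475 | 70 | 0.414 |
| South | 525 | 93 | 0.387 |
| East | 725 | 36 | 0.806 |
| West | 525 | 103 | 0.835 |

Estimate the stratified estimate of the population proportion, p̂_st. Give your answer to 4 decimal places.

p̂_st ≈ 0.6322

N = 2250; stratum weights W_h = N_h/N.
p̂_st = Σ W_h p̂_h = (475·0.414 + 525·0.387 + 725·0.806 + 525·0.835)/2250 = 0.63224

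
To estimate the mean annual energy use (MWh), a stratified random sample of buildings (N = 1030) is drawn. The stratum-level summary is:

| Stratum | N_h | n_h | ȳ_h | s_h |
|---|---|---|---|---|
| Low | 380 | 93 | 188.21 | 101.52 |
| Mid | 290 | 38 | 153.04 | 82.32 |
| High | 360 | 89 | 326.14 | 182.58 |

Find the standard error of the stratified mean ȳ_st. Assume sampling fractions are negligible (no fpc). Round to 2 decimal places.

V̂(ȳ_st) = Σ W_h² s_h²/n_h, with W_h = N_h/N and N = 1030:
  stratum Low: (380/1030)²·101.52²/93 = 15.0839
  stratum Mid: (290/1030)²·82.32²/38 = 14.1367
  stratum High: (360/1030)²·182.58²/89 = 45.7559
V̂(ȳ_st) = 74.9765
SE(ȳ_st) = √74.9765 = 8.6589

SE(ȳ_st) ≈ 8.66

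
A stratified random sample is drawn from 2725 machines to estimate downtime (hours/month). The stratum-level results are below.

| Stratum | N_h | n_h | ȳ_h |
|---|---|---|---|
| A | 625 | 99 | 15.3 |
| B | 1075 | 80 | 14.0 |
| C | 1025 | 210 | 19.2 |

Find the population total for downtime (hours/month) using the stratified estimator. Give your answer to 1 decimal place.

τ̂_st = Σ N_h ȳ_h = 625·15.3 + 1075·14.0 + 1025·19.2 = 44292.5

τ̂_st ≈ 44292.5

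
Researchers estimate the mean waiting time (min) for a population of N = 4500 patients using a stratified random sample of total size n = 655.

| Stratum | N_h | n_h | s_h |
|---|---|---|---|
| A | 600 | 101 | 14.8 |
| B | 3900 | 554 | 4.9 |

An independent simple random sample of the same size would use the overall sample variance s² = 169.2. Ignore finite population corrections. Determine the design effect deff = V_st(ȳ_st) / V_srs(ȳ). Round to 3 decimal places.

V̂(ȳ_st) = Σ W_h² s_h²/n_h, with W_h = N_h/N and N = 4500:
  stratum A: (600/4500)²·14.8²/101 = 0.0385549
  stratum B: (3900/4500)²·4.9²/554 = 0.0325527
V_st = 0.0711076
V_srs = s²/n = 169.2/655 = 0.258321
deff = V_st / V_srs = 0.0711076/0.258321 = 0.2753

deff ≈ 0.275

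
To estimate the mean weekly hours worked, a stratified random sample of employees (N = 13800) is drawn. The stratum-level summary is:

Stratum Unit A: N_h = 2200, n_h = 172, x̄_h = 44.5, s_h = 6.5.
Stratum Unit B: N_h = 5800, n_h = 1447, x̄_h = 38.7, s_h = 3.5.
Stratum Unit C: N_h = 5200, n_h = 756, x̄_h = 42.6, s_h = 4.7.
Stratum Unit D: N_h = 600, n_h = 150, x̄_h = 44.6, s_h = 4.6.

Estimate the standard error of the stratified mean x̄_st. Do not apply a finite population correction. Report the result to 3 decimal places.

SE(x̄_st) ≈ 0.110

V̂(x̄_st) = Σ W_h² s_h²/n_h, with W_h = N_h/N and N = 13800:
  stratum Unit A: (2200/13800)²·6.5²/172 = 0.00624289
  stratum Unit B: (5800/13800)²·3.5²/1447 = 0.00149543
  stratum Unit C: (5200/13800)²·4.7²/756 = 0.0041488
  stratum Unit D: (600/13800)²·4.6²/150 = 0.000266667
V̂(x̄_st) = 0.0121538
SE(x̄_st) = √0.0121538 = 0.110244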